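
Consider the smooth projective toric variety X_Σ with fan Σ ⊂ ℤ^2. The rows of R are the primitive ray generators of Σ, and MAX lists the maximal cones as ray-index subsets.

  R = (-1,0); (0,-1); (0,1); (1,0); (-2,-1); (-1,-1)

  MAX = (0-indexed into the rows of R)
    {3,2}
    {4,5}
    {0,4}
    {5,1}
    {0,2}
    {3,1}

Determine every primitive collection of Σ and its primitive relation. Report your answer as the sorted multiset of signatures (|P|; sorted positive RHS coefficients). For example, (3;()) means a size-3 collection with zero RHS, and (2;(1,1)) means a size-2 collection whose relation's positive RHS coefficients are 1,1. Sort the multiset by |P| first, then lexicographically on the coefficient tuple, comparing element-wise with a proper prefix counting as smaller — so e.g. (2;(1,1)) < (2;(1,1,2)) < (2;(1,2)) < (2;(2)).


Σ has 9 primitive collections:

  • {0,3}:  v_{0} + v_{3} = 0  →  sig = (2;())
  • {1,2}:  v_{1} + v_{2} = 0  →  sig = (2;())
  • {0,1}:  v_{0} + v_{1} = v_{5}  →  sig = (2;(1))
  • {0,5}:  v_{0} + v_{5} = v_{4}  →  sig = (2;(1))
  • {2,5}:  v_{2} + v_{5} = v_{0}  →  sig = (2;(1))
  • {3,4}:  v_{3} + v_{4} = v_{5}  →  sig = (2;(1))
  • {3,5}:  v_{3} + v_{5} = v_{1}  →  sig = (2;(1))
  • {1,4}:  v_{1} + v_{4} = 2·v_{5}  →  sig = (2;(2))
  • {2,4}:  v_{2} + v_{4} = 2·v_{0}  →  sig = (2;(2))

Signatures (|P|; sorted positive RHS coefficients), sorted:
{ (2;()) ×2,  (2;(1)) ×5,  (2;(2)) ×2 }


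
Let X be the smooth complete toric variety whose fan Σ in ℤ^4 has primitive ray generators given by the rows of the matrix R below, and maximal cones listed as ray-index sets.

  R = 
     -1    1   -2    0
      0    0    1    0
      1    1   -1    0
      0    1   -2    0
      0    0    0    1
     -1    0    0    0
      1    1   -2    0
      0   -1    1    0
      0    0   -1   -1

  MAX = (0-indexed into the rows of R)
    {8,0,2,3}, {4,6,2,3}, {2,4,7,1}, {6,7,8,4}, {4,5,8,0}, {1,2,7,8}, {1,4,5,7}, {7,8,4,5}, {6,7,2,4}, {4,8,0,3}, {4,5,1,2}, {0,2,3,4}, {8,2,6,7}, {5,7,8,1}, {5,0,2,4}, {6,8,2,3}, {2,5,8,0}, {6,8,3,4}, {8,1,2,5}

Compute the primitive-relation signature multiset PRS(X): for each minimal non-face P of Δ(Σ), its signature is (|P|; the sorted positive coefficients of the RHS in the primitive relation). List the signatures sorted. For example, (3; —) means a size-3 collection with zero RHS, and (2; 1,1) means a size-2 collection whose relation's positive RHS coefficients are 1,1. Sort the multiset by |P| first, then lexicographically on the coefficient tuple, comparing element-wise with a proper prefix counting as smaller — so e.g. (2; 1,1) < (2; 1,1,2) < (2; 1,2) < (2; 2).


Primitive collections (11):

  • {1,6}:  v_{1} + v_{6} = v_{2}  so sig = (2; 1)
  • {3,5}:  v_{3} + v_{5} = v_{0}  so sig = (2; 1)
  • {5,6}:  v_{5} + v_{6} = v_{3}  so sig = (2; 1)
  • {1,3}:  v_{1} + v_{3} = v_{2} + v_{5}  so sig = (2; 1,1)
  • {3,7}:  v_{3} + v_{7} = v_{4} + v_{8}  so sig = (2; 1,1)
  • {0,7}:  v_{0} + v_{7} = v_{4} + v_{5} + v_{8}  so sig = (2; 1,1,1)
  • {0,1}:  v_{0} + v_{1} = v_{2} + 2·v_{5}  so sig = (2; 1,2)
  • {0,6}:  v_{0} + v_{6} = 2·v_{3}  so sig = (2; 2)
  • {1,4,8}:  v_{1} + v_{4} + v_{8} = 0  so sig = (3; —)
  • {2,5,7}:  v_{2} + v_{5} + v_{7} = 0  so sig = (3; —)
  • {2,4,8}:  v_{2} + v_{4} + v_{8} = v_{6}  so sig = (3; 1)

Signatures (|P|; sorted positive RHS coefficients), sorted:
    |P|=2: 8 collections, coeffs (1), (1), (1), (1,1), (1,1), (1,1,1), (1,2), (2)
    |P|=3: 3 collections, coeffs (), (), (1)


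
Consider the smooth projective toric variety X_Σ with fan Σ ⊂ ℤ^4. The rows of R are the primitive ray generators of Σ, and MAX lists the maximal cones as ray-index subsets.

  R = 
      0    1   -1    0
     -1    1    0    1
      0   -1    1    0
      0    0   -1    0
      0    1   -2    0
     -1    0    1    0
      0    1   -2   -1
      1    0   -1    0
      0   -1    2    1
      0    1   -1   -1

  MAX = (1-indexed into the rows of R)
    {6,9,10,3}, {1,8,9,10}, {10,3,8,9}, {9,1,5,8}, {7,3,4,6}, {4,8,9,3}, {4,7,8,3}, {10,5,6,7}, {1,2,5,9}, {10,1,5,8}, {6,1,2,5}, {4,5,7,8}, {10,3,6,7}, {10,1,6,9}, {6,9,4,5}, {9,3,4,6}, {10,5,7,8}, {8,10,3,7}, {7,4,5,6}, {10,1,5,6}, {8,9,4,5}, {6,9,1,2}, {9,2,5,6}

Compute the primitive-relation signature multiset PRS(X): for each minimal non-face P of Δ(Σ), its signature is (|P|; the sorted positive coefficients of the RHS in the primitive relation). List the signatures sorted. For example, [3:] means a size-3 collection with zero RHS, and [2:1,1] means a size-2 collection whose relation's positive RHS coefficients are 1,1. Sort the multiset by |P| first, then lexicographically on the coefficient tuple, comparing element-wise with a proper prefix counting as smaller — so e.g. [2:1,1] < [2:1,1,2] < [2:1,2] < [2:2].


Δ(Σ) — 10 vertices, 14 min non-faces:

  P={1,3}:  v_{1} + v_{3} = 0  ⟹  sig = [2:]
  P={6,8}:  v_{6} + v_{8} = 0  ⟹  sig = [2:]
  P={7,9}:  v_{7} + v_{9} = 0  ⟹  sig = [2:]
  P={1,4}:  v_{1} + v_{4} = v_{5}  ⟹  sig = [2:1]
  P={3,5}:  v_{3} + v_{5} = v_{4}  ⟹  sig = [2:1]
  P={4,10}:  v_{4} + v_{10} = v_{7}  ⟹  sig = [2:1]
  P={1,7}:  v_{1} + v_{7} = v_{5} + v_{10}  ⟹  sig = [2:1,1]
  P={2,3}:  v_{2} + v_{3} = v_{5} + v_{6} + v_{9}  ⟹  sig = [2:1,1,1]
  P={2,7}:  v_{2} + v_{7} = v_{1} + v_{5} + v_{6}  ⟹  sig = [2:1,1,1]
  P={2,8}:  v_{2} + v_{8} = v_{1} + v_{5} + v_{9}  ⟹  sig = [2:1,1,1]
  P={2,4}:  v_{2} + v_{4} = 2·v_{5} + v_{6} + v_{9}  ⟹  sig = [2:1,1,2]
  P={2,10}:  v_{2} + v_{10} = 2·v_{1} + v_{6}  ⟹  sig = [2:1,2]
  P={5,9,10}:  v_{5} + v_{9} + v_{10} = v_{1}  ⟹  sig = [3:1]
  P={1,5,6,9}:  v_{1} + v_{5} + v_{6} + v_{9} = v_{2}  ⟹  sig = [4:1]

Signatures (|P|; sorted positive RHS coefficients), sorted:
{ [2:] ×3,  [2:1] ×3,  [2:1,1],  [2:1,1,1] ×3,  [2:1,1,2],  [2:1,2],  [3:1],  [4:1] }


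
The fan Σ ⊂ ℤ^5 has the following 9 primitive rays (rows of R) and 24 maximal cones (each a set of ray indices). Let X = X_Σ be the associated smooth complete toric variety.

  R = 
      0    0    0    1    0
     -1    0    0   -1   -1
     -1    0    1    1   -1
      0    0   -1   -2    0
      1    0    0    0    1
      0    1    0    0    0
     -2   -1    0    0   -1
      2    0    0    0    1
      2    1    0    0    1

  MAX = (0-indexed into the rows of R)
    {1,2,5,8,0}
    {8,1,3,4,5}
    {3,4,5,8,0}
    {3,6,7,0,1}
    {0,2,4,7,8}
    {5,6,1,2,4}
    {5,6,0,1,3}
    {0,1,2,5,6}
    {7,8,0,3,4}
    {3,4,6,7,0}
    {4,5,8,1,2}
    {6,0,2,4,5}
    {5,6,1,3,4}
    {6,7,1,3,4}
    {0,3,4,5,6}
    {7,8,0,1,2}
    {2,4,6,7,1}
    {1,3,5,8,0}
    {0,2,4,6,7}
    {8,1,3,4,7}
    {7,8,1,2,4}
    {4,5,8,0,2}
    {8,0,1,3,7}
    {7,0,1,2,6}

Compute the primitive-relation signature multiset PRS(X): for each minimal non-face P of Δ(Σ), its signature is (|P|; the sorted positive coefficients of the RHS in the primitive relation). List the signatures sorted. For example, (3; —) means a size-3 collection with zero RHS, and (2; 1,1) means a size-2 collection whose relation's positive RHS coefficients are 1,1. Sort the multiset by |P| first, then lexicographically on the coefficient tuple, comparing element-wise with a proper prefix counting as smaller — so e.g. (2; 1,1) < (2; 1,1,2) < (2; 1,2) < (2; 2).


Σ has 4 primitive collections:

  P={6,8}:  v_{6} + v_{8} = 0 ; sig = (2; —)
  P={2,3}:  v_{2} + v_{3} = v_{1} ; sig = (2; 1)
  P={5,7}:  v_{5} + v_{7} = v_{8} ; sig = (2; 1)
  P={0,1,4}:  v_{0} + v_{1} + v_{4} = 0 ; sig = (3; —)

Signatures (|P|; sorted positive RHS coefficients), sorted:
{ (2; —),  (2; 1) ×2,  (3; —) }


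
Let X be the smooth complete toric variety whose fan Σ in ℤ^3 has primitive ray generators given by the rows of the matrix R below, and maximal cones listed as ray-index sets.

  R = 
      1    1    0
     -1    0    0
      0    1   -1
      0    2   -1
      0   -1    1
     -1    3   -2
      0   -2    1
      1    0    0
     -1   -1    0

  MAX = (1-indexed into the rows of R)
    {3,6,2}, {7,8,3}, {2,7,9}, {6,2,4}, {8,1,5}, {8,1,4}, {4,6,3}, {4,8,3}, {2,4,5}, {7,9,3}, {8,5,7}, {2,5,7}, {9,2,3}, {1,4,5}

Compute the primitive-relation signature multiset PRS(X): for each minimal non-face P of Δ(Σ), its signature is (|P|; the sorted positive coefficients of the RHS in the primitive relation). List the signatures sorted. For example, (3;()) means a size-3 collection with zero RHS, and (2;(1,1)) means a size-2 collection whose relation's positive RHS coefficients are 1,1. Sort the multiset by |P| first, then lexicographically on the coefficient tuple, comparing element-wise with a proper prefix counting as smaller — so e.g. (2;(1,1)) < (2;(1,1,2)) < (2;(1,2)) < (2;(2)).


|primitive collections| = 18. Relations:

  P = {1,9}:  v_{1} + v_{9} = 0  →  sig = (2;())
  P = {2,8}:  v_{2} + v_{8} = 0  →  sig = (2;())
  P = {3,5}:  v_{3} + v_{5} = 0  →  sig = (2;())
  P = {4,7}:  v_{4} + v_{7} = 0  →  sig = (2;())
  P = {1,2}:  v_{1} + v_{2} = v_{4} + v_{5}  →  sig = (2;(1,1))
  P = {1,3}:  v_{1} + v_{3} = v_{4} + v_{8}  →  sig = (2;(1,1))
  P = {1,7}:  v_{1} + v_{7} = v_{5} + v_{8}  →  sig = (2;(1,1))
  P = {4,9}:  v_{4} + v_{9} = v_{2} + v_{3}  →  sig = (2;(1,1))
  P = {5,6}:  v_{5} + v_{6} = v_{2} + v_{4}  →  sig = (2;(1,1))
  P = {5,9}:  v_{5} + v_{9} = v_{2} + v_{7}  →  sig = (2;(1,1))
  P = {6,7}:  v_{6} + v_{7} = v_{2} + v_{3}  →  sig = (2;(1,1))
  P = {6,8}:  v_{6} + v_{8} = v_{3} + v_{4}  →  sig = (2;(1,1))
  P = {8,9}:  v_{8} + v_{9} = v_{3} + v_{7}  →  sig = (2;(1,1))
  P = {1,6}:  v_{1} + v_{6} = 2·v_{4}  →  sig = (2;(2))
  P = {6,9}:  v_{6} + v_{9} = 2·v_{2} + 2·v_{3}  →  sig = (2;(2,2))
  P = {2,3,4}:  v_{2} + v_{3} + v_{4} = v_{6}  →  sig = (3;(1))
  P = {2,3,7}:  v_{2} + v_{3} + v_{7} = v_{9}  →  sig = (3;(1))
  P = {4,5,8}:  v_{4} + v_{5} + v_{8} = v_{1}  →  sig = (3;(1))

Signatures (|P|; sorted positive RHS coefficients), sorted:
    |P|=2: 15 collections, coeffs (), (), (), (), (1,1), (1,1), (1,1), (1,1), (1,1), (1,1), (1,1), (1,1), (1,1), (2), (2,2)
    |P|=3: 3 collections, coeffs (1), (1), (1)


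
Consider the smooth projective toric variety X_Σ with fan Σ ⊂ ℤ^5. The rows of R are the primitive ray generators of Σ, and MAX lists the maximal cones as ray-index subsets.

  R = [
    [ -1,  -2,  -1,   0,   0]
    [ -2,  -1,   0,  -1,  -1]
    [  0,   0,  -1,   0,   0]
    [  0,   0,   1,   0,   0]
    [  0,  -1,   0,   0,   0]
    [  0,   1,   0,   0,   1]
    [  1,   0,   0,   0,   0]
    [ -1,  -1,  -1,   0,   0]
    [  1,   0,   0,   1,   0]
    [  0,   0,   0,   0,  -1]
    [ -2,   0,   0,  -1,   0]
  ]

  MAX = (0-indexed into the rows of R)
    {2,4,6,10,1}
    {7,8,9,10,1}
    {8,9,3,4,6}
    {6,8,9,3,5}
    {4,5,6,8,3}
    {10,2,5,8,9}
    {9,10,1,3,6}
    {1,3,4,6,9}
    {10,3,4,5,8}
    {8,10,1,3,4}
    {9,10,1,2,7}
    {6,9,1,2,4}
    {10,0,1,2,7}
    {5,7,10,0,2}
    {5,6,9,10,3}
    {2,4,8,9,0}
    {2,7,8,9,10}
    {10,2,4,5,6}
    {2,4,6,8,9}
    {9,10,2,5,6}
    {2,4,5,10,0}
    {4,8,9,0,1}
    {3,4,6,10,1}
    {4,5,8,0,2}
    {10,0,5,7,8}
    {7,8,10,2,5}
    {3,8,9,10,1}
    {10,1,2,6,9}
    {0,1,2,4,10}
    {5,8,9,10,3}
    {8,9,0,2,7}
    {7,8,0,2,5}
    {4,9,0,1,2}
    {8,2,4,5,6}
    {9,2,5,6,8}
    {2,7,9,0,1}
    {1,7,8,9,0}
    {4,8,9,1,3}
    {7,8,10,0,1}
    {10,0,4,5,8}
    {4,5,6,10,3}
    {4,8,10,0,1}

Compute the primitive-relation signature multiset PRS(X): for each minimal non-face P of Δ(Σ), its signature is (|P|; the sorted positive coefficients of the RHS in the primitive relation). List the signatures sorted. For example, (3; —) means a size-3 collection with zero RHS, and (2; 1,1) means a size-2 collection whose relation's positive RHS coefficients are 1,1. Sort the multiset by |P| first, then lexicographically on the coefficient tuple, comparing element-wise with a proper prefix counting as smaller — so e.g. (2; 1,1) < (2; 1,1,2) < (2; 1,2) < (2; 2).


|primitive collections| = 17. Relations:

  • {2,3}:  v_{2} + v_{3} = 0 — sig = (2; —)
  • {1,5}:  v_{1} + v_{5} = v_{10} — sig = (2; 1)
  • {4,7}:  v_{4} + v_{7} = v_{0} — sig = (2; 1)
  • {6,7}:  v_{6} + v_{7} = v_{2} + v_{4} — sig = (2; 1,1)
  • {3,7}:  v_{3} + v_{7} = v_{4} + v_{8} + v_{10} — sig = (2; 1,1,1)
  • {0,3}:  v_{0} + v_{3} = 2·v_{4} + v_{8} + v_{10} — sig = (2; 1,1,2)
  • {0,6}:  v_{0} + v_{6} = v_{2} + 2·v_{4} — sig = (2; 1,2)
  • {4,5,9}:  v_{4} + v_{5} + v_{9} = 0 — sig = (3; —)
  • {6,8,10}:  v_{6} + v_{8} + v_{10} = 0 — sig = (3; —)
  • {0,5,9}:  v_{0} + v_{5} + v_{9} = v_{7} — sig = (3; 1)
  • {4,9,10}:  v_{4} + v_{9} + v_{10} = v_{1} — sig = (3; 1)
  • {0,9,10}:  v_{0} + v_{9} + v_{10} = v_{1} + v_{7} — sig = (3; 1,1)
  • {1,2,8}:  v_{1} + v_{2} + v_{8} = v_{7} + v_{9} — sig = (3; 1,1)
  • {1,6,8}:  v_{1} + v_{6} + v_{8} = v_{4} + v_{9} — sig = (3; 1,1)
  • {5,7,9}:  v_{5} + v_{7} + v_{9} = v_{2} + v_{8} + v_{10} — sig = (3; 1,1,1)
  • {2,4,8,10}:  v_{2} + v_{4} + v_{8} + v_{10} = v_{7} — sig = (4; 1)
  • {0,2,8,10}:  v_{0} + v_{2} + v_{8} + v_{10} = 2·v_{7} — sig = (4; 2)

Sorted signature multiset PRS(X):
{ (2; —),  (2; 1) ×2,  (2; 1,1),  (2; 1,1,1),  (2; 1,1,2),  (2; 1,2),  (3; —) ×2,  (3; 1) ×2,  (3; 1,1) ×3,  (3; 1,1,1),  (4; 1),  (4; 2) }


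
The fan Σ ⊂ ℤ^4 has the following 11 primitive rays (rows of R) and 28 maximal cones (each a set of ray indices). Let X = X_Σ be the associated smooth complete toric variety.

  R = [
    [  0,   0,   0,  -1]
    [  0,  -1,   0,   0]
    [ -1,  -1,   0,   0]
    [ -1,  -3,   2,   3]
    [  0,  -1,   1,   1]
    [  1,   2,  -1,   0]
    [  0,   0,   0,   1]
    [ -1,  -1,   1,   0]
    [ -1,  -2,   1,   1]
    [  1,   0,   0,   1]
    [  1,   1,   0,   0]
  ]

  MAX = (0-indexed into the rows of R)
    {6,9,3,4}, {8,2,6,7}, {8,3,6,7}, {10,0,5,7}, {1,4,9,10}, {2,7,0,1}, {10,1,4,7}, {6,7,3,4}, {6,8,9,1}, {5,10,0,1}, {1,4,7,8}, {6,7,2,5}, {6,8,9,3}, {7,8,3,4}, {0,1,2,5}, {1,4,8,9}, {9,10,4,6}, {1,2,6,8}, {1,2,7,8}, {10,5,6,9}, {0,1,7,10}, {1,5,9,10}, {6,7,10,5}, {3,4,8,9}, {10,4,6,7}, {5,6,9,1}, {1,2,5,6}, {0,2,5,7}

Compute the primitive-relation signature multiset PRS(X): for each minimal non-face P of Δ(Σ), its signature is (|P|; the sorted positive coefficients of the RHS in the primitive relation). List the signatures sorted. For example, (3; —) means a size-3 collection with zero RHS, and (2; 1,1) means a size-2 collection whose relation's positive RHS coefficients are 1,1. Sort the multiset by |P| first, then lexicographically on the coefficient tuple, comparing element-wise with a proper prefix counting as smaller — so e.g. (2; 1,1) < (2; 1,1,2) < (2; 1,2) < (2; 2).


21 collections generate NE(X_Σ); each relation:

  {0,6}:  v_{0} + v_{6} = 0  ⇒ sig = (2; —)
  {2,10}:  v_{2} + v_{10} = 0  ⇒ sig = (2; —)
  {2,4}:  v_{2} + v_{4} = v_{8}  ⇒ sig = (2; 1)
  {5,8}:  v_{5} + v_{8} = v_{6}  ⇒ sig = (2; 1)
  {7,9}:  v_{7} + v_{9} = v_{4}  ⇒ sig = (2; 1)
  {8,10}:  v_{8} + v_{10} = v_{4}  ⇒ sig = (2; 1)
  {0,3}:  v_{0} + v_{3} = v_{4} + v_{8}  ⇒ sig = (2; 1,1)
  {0,8}:  v_{0} + v_{8} = v_{1} + v_{7}  ⇒ sig = (2; 1,1)
  {0,9}:  v_{0} + v_{9} = v_{1} + v_{10}  ⇒ sig = (2; 1,1)
  {2,9}:  v_{2} + v_{9} = v_{1} + v_{6}  ⇒ sig = (2; 1,1)
  {4,5}:  v_{4} + v_{5} = v_{6} + v_{10}  ⇒ sig = (2; 1,1)
  {0,4}:  v_{0} + v_{4} = v_{1} + v_{7} + v_{10}  ⇒ sig = (2; 1,1,1)
  {1,3}:  v_{1} + v_{3} = 2·v_{8} + v_{9}  ⇒ sig = (2; 1,2)
  {2,3}:  v_{2} + v_{3} = v_{6} + 2·v_{8}  ⇒ sig = (2; 1,2)
  {3,5}:  v_{3} + v_{5} = v_{4} + 2·v_{6}  ⇒ sig = (2; 1,2)
  {3,10}:  v_{3} + v_{10} = 2·v_{4} + v_{6}  ⇒ sig = (2; 1,2)
  {1,5,7}:  v_{1} + v_{5} + v_{7} = 0  ⇒ sig = (3; —)
  {1,6,7}:  v_{1} + v_{6} + v_{7} = v_{8}  ⇒ sig = (3; 1)
  {1,6,10}:  v_{1} + v_{6} + v_{10} = v_{9}  ⇒ sig = (3; 1)
  {4,6,8}:  v_{4} + v_{6} + v_{8} = v_{3}  ⇒ sig = (3; 1)
  {1,4,6}:  v_{1} + v_{4} + v_{6} = v_{8} + v_{9}  ⇒ sig = (3; 1,1)

so the primitive-relation signature multiset is
    (2; —)
    (2; —)
    (2; 1)
    (2; 1)
    (2; 1)
    (2; 1)
    (2; 1,1)
    (2; 1,1)
    (2; 1,1)
    (2; 1,1)
    (2; 1,1)
    (2; 1,1,1)
    (2; 1,2)
    (2; 1,2)
    (2; 1,2)
    (2; 1,2)
    (3; —)
    (3; 1)
    (3; 1)
    (3; 1)
    (3; 1,1)


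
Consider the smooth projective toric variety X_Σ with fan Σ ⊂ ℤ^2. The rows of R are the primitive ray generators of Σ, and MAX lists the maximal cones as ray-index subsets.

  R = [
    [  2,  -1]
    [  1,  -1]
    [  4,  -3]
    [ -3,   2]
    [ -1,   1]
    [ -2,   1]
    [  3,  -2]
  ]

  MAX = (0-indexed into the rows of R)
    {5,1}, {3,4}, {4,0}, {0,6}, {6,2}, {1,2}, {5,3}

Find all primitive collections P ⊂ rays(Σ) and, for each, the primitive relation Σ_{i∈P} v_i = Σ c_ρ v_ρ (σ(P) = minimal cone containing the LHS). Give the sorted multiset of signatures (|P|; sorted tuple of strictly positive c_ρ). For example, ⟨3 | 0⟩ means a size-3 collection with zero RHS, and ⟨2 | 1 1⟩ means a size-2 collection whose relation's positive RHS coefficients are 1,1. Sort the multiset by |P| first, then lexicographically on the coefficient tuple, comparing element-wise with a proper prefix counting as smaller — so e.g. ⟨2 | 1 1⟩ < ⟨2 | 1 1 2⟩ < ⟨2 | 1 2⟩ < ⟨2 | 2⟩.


The 14 primitive collections of Σ (r=7, n=2):

  • {0,5}:  v_{0} + v_{5} = 0 — sig = ⟨2 | 0⟩
  • {1,4}:  v_{1} + v_{4} = 0 — sig = ⟨2 | 0⟩
  • {3,6}:  v_{3} + v_{6} = 0 — sig = ⟨2 | 0⟩
  • {0,1}:  v_{0} + v_{1} = v_{6} — sig = ⟨2 | 1⟩
  • {0,3}:  v_{0} + v_{3} = v_{4} — sig = ⟨2 | 1⟩
  • {1,3}:  v_{1} + v_{3} = v_{5} — sig = ⟨2 | 1⟩
  • {1,6}:  v_{1} + v_{6} = v_{2} — sig = ⟨2 | 1⟩
  • {2,3}:  v_{2} + v_{3} = v_{1} — sig = ⟨2 | 1⟩
  • {2,4}:  v_{2} + v_{4} = v_{6} — sig = ⟨2 | 1⟩
  • {4,5}:  v_{4} + v_{5} = v_{3} — sig = ⟨2 | 1⟩
  • {4,6}:  v_{4} + v_{6} = v_{0} — sig = ⟨2 | 1⟩
  • {5,6}:  v_{5} + v_{6} = v_{1} — sig = ⟨2 | 1⟩
  • {0,2}:  v_{0} + v_{2} = 2·v_{6} — sig = ⟨2 | 2⟩
  • {2,5}:  v_{2} + v_{5} = 2·v_{1} — sig = ⟨2 | 2⟩

Signatures (|P|; sorted positive RHS coefficients), sorted:
{ ⟨2 | 0⟩ ×3,  ⟨2 | 1⟩ ×9,  ⟨2 | 2⟩ ×2 }


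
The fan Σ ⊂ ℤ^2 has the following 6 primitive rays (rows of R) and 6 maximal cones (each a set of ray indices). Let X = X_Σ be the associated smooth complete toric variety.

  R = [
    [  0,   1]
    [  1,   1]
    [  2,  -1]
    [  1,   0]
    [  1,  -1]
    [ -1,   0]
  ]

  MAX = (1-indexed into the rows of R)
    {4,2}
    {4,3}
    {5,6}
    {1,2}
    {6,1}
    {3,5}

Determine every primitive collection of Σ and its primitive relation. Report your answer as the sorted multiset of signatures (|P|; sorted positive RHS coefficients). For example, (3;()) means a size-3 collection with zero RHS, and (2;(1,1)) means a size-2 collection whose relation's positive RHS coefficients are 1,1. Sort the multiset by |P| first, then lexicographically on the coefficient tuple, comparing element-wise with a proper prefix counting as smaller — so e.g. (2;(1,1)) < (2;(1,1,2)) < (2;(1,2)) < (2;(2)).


Δ(Σ) — 6 vertices, 9 min non-faces:

  • {4,6}:  v_{4} + v_{6} = 0  so sig = (2;())
  • {1,4}:  v_{1} + v_{4} = v_{2}  so sig = (2;(1))
  • {1,5}:  v_{1} + v_{5} = v_{4}  so sig = (2;(1))
  • {2,6}:  v_{2} + v_{6} = v_{1}  so sig = (2;(1))
  • {3,6}:  v_{3} + v_{6} = v_{5}  so sig = (2;(1))
  • {4,5}:  v_{4} + v_{5} = v_{3}  so sig = (2;(1))
  • {1,3}:  v_{1} + v_{3} = 2·v_{4}  so sig = (2;(2))
  • {2,5}:  v_{2} + v_{5} = 2·v_{4}  so sig = (2;(2))
  • {2,3}:  v_{2} + v_{3} = 3·v_{4}  so sig = (2;(3))

Sorted signature multiset PRS(X):
{ (2;()),  (2;(1)) ×5,  (2;(2)) ×2,  (2;(3)) }


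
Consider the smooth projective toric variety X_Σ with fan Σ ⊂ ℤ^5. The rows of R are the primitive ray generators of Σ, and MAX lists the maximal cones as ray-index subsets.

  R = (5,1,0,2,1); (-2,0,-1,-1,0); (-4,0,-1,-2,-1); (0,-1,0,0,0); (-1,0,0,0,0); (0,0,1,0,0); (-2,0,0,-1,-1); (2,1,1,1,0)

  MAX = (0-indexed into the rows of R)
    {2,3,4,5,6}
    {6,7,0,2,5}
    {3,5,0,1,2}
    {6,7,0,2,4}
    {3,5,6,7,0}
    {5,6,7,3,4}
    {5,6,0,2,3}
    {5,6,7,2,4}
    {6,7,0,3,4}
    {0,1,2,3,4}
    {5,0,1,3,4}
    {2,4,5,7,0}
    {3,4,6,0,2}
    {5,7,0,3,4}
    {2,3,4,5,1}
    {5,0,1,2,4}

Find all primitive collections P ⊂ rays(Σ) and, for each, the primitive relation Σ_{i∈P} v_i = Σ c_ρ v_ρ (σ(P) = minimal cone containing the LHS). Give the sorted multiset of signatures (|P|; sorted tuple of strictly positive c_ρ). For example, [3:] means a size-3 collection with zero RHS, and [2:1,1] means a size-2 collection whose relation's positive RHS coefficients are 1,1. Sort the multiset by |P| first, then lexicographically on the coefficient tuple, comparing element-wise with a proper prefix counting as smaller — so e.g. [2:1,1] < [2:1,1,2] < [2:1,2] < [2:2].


5 minimal non-faces of Δ(Σ) (on 8 rays):

  P={1,6}:  v_{1} + v_{6} = v_{2}  →  sig = [2:1]
  P={1,7}:  v_{1} + v_{7} = v_{0} + v_{2} + v_{4} + v_{5}  →  sig = [2:1,1,1,1]
  P={2,3,7}:  v_{2} + v_{3} + v_{7} = v_{6}  →  sig = [3:1]
  P={0,4,5,6}:  v_{0} + v_{4} + v_{5} + v_{6} = v_{7}  →  sig = [4:1]
  P={0,2,3,4,5}:  v_{0} + v_{2} + v_{3} + v_{4} + v_{5} = 0  →  sig = [5:]

Signatures (|P|; sorted positive RHS coefficients), sorted:
{ [2:1],  [2:1,1,1,1],  [3:1],  [4:1],  [5:] }


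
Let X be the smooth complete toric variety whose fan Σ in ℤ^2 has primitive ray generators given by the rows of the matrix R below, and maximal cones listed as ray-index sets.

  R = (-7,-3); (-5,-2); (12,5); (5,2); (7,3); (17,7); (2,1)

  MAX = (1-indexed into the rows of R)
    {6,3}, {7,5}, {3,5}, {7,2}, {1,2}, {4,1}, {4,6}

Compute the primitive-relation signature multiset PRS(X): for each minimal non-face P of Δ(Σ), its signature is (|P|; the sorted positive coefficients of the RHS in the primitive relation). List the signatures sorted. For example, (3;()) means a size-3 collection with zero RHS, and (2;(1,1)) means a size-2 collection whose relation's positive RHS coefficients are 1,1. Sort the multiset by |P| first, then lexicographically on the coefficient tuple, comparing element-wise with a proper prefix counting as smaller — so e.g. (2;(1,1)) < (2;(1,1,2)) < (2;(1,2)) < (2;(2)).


Δ(Σ) — 7 vertices, 14 min non-faces:

  P={1,5}:  v_{1} + v_{5} = 0  so sig = (2;())
  P={2,4}:  v_{2} + v_{4} = 0  so sig = (2;())
  P={1,3}:  v_{1} + v_{3} = v_{4}  so sig = (2;(1))
  P={1,7}:  v_{1} + v_{7} = v_{2}  so sig = (2;(1))
  P={2,3}:  v_{2} + v_{3} = v_{5}  so sig = (2;(1))
  P={2,5}:  v_{2} + v_{5} = v_{7}  so sig = (2;(1))
  P={2,6}:  v_{2} + v_{6} = v_{3}  so sig = (2;(1))
  P={3,4}:  v_{3} + v_{4} = v_{6}  so sig = (2;(1))
  P={4,5}:  v_{4} + v_{5} = v_{3}  so sig = (2;(1))
  P={4,7}:  v_{4} + v_{7} = v_{5}  so sig = (2;(1))
  P={6,7}:  v_{6} + v_{7} = v_{3} + v_{5}  so sig = (2;(1,1))
  P={1,6}:  v_{1} + v_{6} = 2·v_{4}  so sig = (2;(2))
  P={3,7}:  v_{3} + v_{7} = 2·v_{5}  so sig = (2;(2))
  P={5,6}:  v_{5} + v_{6} = 2·v_{3}  so sig = (2;(2))

Signatures (|P|; sorted positive RHS coefficients), sorted:
    (2;())
    (2;())
    (2;(1))
    (2;(1))
    (2;(1))
    (2;(1))
    (2;(1))
    (2;(1))
    (2;(1))
    (2;(1))
    (2;(1,1))
    (2;(2))
    (2;(2))
    (2;(2))


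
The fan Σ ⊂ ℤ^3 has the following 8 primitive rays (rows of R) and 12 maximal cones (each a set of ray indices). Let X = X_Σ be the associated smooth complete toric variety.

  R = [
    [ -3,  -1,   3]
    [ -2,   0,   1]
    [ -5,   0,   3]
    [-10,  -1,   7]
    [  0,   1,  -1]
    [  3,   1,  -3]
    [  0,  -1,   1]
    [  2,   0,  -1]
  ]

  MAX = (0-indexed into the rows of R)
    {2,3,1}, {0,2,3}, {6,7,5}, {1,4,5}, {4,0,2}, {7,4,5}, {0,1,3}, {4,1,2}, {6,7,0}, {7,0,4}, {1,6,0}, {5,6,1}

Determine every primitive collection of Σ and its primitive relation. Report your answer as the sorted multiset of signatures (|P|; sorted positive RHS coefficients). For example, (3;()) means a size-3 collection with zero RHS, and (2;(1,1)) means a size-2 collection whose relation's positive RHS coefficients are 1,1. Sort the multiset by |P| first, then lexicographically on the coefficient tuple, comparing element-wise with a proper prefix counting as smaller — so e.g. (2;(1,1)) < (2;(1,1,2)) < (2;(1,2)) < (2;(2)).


Primitive collections (12):

  {0,5}:  v_{0} + v_{5} = 0  ⟹  sig = (2;())
  {1,7}:  v_{1} + v_{7} = 0  ⟹  sig = (2;())
  {4,6}:  v_{4} + v_{6} = 0  ⟹  sig = (2;())
  {2,5}:  v_{2} + v_{5} = v_{1} + v_{4}  ⟹  sig = (2;(1,1))
  {2,6}:  v_{2} + v_{6} = v_{0} + v_{1}  ⟹  sig = (2;(1,1))
  {2,7}:  v_{2} + v_{7} = v_{0} + v_{4}  ⟹  sig = (2;(1,1))
  {3,5}:  v_{3} + v_{5} = v_{1} + v_{2}  ⟹  sig = (2;(1,1))
  {3,7}:  v_{3} + v_{7} = v_{0} + v_{2}  ⟹  sig = (2;(1,1))
  {3,4}:  v_{3} + v_{4} = 2·v_{2}  ⟹  sig = (2;(2))
  {3,6}:  v_{3} + v_{6} = 2·v_{0} + 2·v_{1}  ⟹  sig = (2;(2,2))
  {0,1,2}:  v_{0} + v_{1} + v_{2} = v_{3}  ⟹  sig = (3;(1))
  {0,1,4}:  v_{0} + v_{1} + v_{4} = v_{2}  ⟹  sig = (3;(1))

Hence PRS(X_Σ) =
{ (2;()) ×3,  (2;(1,1)) ×5,  (2;(2)),  (2;(2,2)),  (3;(1)) ×2 }


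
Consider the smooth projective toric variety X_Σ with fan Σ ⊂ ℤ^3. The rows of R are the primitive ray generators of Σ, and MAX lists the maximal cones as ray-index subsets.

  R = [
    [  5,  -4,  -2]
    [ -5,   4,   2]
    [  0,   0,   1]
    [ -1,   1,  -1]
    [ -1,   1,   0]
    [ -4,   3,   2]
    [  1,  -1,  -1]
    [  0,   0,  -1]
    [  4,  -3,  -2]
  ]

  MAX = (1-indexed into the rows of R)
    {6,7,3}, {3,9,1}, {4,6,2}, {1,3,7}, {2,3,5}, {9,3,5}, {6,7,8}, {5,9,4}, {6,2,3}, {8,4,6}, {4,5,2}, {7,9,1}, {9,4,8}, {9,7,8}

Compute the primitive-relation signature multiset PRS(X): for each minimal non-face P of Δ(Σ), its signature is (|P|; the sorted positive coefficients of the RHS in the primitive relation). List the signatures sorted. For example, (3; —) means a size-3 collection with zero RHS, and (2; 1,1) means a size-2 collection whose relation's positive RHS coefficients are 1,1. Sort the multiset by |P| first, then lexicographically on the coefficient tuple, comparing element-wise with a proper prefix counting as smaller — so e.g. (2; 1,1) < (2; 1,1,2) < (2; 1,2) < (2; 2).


The 16 primitive collections of Σ (r=9, n=3):

  • {1,2}:  v_{1} + v_{2} = 0  so sig = (2; —)
  • {3,8}:  v_{3} + v_{8} = 0  so sig = (2; —)
  • {6,9}:  v_{6} + v_{9} = 0  so sig = (2; —)
  • {1,5}:  v_{1} + v_{5} = v_{9}  so sig = (2; 1)
  • {2,9}:  v_{2} + v_{9} = v_{5}  so sig = (2; 1)
  • {3,4}:  v_{3} + v_{4} = v_{5}  so sig = (2; 1)
  • {5,6}:  v_{5} + v_{6} = v_{2}  so sig = (2; 1)
  • {5,7}:  v_{5} + v_{7} = v_{8}  so sig = (2; 1)
  • {5,8}:  v_{5} + v_{8} = v_{4}  so sig = (2; 1)
  • {1,4}:  v_{1} + v_{4} = v_{8} + v_{9}  so sig = (2; 1,1)
  • {1,6}:  v_{1} + v_{6} = v_{3} + v_{7}  so sig = (2; 1,1)
  • {1,8}:  v_{1} + v_{8} = v_{7} + v_{9}  so sig = (2; 1,1)
  • {2,7}:  v_{2} + v_{7} = v_{6} + v_{8}  so sig = (2; 1,1)
  • {2,8}:  v_{2} + v_{8} = v_{4} + v_{6}  so sig = (2; 1,1)
  • {4,7}:  v_{4} + v_{7} = 2·v_{8}  so sig = (2; 2)
  • {3,7,9}:  v_{3} + v_{7} + v_{9} = v_{1}  so sig = (3; 1)

Sorted signature multiset PRS(X):
    (2; —)
    (2; —)
    (2; —)
    (2; 1)
    (2; 1)
    (2; 1)
    (2; 1)
    (2; 1)
    (2; 1)
    (2; 1,1)
    (2; 1,1)
    (2; 1,1)
    (2; 1,1)
    (2; 1,1)
    (2; 2)
    (3; 1)


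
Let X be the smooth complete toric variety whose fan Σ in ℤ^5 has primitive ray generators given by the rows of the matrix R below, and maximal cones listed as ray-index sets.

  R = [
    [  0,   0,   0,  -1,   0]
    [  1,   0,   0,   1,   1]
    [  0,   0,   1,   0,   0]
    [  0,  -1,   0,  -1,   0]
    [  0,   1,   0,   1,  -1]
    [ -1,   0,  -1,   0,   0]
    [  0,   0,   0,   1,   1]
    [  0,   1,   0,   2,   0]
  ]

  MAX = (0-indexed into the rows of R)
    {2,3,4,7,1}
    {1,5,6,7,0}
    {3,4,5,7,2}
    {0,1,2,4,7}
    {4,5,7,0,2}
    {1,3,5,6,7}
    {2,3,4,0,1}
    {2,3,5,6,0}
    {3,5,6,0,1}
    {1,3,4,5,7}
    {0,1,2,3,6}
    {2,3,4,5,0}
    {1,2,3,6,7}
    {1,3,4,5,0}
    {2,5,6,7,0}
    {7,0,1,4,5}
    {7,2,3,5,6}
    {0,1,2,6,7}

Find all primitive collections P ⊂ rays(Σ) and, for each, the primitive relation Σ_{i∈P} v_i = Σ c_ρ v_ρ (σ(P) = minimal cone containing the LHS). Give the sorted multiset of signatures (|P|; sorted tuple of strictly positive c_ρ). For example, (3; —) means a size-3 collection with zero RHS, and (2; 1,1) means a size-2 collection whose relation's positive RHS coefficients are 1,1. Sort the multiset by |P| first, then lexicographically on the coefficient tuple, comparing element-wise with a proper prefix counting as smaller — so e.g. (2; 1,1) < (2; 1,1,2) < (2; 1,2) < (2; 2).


Minimal non-faces — 3 found among 8 rays, 18 max cones:

  {4,6}:  v_{4} + v_{6} = v_{7} — sig = (2; 1)
  {0,3,7}:  v_{0} + v_{3} + v_{7} = 0 — sig = (3; —)
  {1,2,5}:  v_{1} + v_{2} + v_{5} = v_{6} — sig = (3; 1)

Signatures (|P|; sorted positive RHS coefficients), sorted:
{ (2; 1),  (3; —),  (3; 1) }


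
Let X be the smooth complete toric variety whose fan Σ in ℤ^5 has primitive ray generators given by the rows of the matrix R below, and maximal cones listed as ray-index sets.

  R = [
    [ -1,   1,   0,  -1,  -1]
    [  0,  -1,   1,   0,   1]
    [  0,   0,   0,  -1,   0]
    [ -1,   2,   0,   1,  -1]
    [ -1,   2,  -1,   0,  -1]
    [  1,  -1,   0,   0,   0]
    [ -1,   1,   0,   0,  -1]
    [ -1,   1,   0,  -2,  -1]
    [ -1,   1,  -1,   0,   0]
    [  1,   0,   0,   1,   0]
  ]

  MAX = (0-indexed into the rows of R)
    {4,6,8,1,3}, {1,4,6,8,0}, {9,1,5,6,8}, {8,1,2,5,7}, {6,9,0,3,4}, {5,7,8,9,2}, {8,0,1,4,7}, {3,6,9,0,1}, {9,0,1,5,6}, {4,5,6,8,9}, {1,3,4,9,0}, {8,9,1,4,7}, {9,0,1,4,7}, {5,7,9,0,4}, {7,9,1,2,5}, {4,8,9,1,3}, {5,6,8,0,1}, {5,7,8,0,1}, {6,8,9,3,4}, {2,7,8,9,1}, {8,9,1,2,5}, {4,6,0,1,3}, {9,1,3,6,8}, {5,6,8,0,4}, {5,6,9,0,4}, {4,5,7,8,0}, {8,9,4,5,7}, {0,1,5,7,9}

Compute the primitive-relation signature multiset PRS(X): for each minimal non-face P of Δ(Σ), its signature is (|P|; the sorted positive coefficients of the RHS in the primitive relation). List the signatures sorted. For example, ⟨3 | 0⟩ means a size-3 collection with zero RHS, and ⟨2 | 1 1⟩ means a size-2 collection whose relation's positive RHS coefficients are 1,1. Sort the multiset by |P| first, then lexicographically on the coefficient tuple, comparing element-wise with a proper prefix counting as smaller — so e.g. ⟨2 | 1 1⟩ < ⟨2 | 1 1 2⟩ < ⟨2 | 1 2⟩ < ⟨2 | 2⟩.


Minimal non-faces — 12 found among 10 rays, 28 max cones:

  {0,2}:  v_{0} + v_{2} = v_{7}  ⟹  sig = ⟨2 | 1⟩
  {2,6}:  v_{2} + v_{6} = v_{0}  ⟹  sig = ⟨2 | 1⟩
  {3,5}:  v_{3} + v_{5} = v_{6} + v_{9}  ⟹  sig = ⟨2 | 1 1⟩
  {2,4}:  v_{2} + v_{4} = v_{7} + v_{8} + v_{9}  ⟹  sig = ⟨2 | 1 1 1⟩
  {2,3}:  v_{2} + v_{3} = v_{0} + v_{1} + v_{4} + v_{9}  ⟹  sig = ⟨2 | 1 1 1 1⟩
  {3,7}:  v_{3} + v_{7} = 2·v_{0} + v_{1} + v_{4} + v_{9}  ⟹  sig = ⟨2 | 1 1 1 2⟩
  {6,7}:  v_{6} + v_{7} = 2·v_{0}  ⟹  sig = ⟨2 | 2⟩
  {1,4,5}:  v_{1} + v_{4} + v_{5} = 0  ⟹  sig = ⟨3 | 0⟩
  {0,8,9}:  v_{0} + v_{8} + v_{9} = v_{4}  ⟹  sig = ⟨3 | 1⟩
  {0,3,8}:  v_{0} + v_{3} + v_{8} = v_{1} + 2·v_{4} + v_{6}  ⟹  sig = ⟨3 | 1 1 2⟩
  {1,4,6,9}:  v_{1} + v_{4} + v_{6} + v_{9} = v_{3}  ⟹  sig = ⟨4 | 1⟩
  {1,5,7,8,9}:  v_{1} + v_{5} + v_{7} + v_{8} + v_{9} = v_{2}  ⟹  sig = ⟨5 | 1⟩

so the primitive-relation signature multiset is
[⟨2 | 1⟩, ⟨2 | 1⟩, ⟨2 | 1 1⟩, ⟨2 | 1 1 1⟩, ⟨2 | 1 1 1 1⟩, ⟨2 | 1 1 1 2⟩, ⟨2 | 2⟩, ⟨3 | 0⟩, ⟨3 | 1⟩, ⟨3 | 1 1 2⟩, ⟨4 | 1⟩, ⟨5 | 1⟩]


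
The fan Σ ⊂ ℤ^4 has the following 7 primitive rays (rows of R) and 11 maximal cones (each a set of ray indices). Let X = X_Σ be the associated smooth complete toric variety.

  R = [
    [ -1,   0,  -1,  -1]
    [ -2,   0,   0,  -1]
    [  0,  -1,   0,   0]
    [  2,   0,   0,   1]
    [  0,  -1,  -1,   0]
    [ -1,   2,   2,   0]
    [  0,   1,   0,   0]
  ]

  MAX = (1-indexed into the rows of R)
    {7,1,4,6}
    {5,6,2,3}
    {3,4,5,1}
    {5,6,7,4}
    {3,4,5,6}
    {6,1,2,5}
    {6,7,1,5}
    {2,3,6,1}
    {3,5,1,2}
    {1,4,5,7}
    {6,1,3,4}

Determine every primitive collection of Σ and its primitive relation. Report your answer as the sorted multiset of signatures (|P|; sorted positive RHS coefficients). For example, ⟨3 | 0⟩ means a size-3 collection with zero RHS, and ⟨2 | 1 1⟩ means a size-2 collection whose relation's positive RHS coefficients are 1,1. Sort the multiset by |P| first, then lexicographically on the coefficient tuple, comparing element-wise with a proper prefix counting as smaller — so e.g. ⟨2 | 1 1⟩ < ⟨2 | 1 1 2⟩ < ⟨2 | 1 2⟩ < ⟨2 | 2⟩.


|primitive collections| = 5. Relations:

  P={2,4}:  v_{2} + v_{4} = 0  ⟹  sig = ⟨2 | 0⟩
  P={3,7}:  v_{3} + v_{7} = 0  ⟹  sig = ⟨2 | 0⟩
  P={2,7}:  v_{2} + v_{7} = v_{1} + v_{5} + v_{6}  ⟹  sig = ⟨2 | 1 1 1⟩
  P={1,3,5,6}:  v_{1} + v_{3} + v_{5} + v_{6} = v_{2}  ⟹  sig = ⟨4 | 1⟩
  P={1,4,5,6}:  v_{1} + v_{4} + v_{5} + v_{6} = v_{7}  ⟹  sig = ⟨4 | 1⟩

Hence PRS(X_Σ) =
    |P|=2: 3 collections, coeffs (), (), (1,1,1)
    |P|=4: 2 collections, coeffs (1), (1)


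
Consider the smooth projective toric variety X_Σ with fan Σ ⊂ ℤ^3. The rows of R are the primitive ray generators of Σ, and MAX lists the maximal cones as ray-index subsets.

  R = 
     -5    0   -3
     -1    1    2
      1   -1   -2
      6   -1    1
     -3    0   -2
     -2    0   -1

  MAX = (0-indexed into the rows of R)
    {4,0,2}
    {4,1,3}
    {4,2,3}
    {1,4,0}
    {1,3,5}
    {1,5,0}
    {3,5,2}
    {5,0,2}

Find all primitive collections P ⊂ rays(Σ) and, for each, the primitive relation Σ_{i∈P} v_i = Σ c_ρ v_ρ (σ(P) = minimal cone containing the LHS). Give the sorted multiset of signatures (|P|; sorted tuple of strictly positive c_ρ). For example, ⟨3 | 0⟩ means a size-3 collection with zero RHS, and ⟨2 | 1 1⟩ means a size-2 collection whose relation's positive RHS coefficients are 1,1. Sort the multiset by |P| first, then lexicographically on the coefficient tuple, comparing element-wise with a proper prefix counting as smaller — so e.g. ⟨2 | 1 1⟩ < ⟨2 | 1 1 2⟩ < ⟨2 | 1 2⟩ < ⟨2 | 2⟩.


Primitive collections (3):

  • {1,2}:  v_{1} + v_{2} = 0 — sig = ⟨2 | 0⟩
  • {0,3}:  v_{0} + v_{3} = v_{2} — sig = ⟨2 | 1⟩
  • {4,5}:  v_{4} + v_{5} = v_{0} — sig = ⟨2 | 1⟩

Signatures (|P|; sorted positive RHS coefficients), sorted:
    ⟨2 | 0⟩
    ⟨2 | 1⟩
    ⟨2 | 1⟩


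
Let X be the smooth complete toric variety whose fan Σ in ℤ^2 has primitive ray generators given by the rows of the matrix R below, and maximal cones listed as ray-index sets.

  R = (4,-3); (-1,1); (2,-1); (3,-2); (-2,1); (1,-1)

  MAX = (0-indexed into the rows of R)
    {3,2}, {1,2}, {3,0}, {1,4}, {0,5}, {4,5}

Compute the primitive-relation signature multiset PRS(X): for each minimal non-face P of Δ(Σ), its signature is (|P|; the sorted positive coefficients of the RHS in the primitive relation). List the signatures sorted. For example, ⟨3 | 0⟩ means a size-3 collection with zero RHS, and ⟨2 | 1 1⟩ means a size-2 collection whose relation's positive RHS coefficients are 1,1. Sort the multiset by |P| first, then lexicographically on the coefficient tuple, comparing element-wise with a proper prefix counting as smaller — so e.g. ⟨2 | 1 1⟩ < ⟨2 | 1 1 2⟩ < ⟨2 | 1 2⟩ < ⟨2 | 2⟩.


9 collections generate NE(X_Σ); each relation:

  {1,5}:  v_{1} + v_{5} = 0  so sig = ⟨2 | 0⟩
  {2,4}:  v_{2} + v_{4} = 0  so sig = ⟨2 | 0⟩
  {0,1}:  v_{0} + v_{1} = v_{3}  so sig = ⟨2 | 1⟩
  {1,3}:  v_{1} + v_{3} = v_{2}  so sig = ⟨2 | 1⟩
  {2,5}:  v_{2} + v_{5} = v_{3}  so sig = ⟨2 | 1⟩
  {3,4}:  v_{3} + v_{4} = v_{5}  so sig = ⟨2 | 1⟩
  {3,5}:  v_{3} + v_{5} = v_{0}  so sig = ⟨2 | 1⟩
  {0,2}:  v_{0} + v_{2} = 2·v_{3}  so sig = ⟨2 | 2⟩
  {0,4}:  v_{0} + v_{4} = 2·v_{5}  so sig = ⟨2 | 2⟩

Sorted signature multiset PRS(X):
    ⟨2 | 0⟩
    ⟨2 | 0⟩
    ⟨2 | 1⟩
    ⟨2 | 1⟩
    ⟨2 | 1⟩
    ⟨2 | 1⟩
    ⟨2 | 1⟩
    ⟨2 | 2⟩
    ⟨2 | 2⟩


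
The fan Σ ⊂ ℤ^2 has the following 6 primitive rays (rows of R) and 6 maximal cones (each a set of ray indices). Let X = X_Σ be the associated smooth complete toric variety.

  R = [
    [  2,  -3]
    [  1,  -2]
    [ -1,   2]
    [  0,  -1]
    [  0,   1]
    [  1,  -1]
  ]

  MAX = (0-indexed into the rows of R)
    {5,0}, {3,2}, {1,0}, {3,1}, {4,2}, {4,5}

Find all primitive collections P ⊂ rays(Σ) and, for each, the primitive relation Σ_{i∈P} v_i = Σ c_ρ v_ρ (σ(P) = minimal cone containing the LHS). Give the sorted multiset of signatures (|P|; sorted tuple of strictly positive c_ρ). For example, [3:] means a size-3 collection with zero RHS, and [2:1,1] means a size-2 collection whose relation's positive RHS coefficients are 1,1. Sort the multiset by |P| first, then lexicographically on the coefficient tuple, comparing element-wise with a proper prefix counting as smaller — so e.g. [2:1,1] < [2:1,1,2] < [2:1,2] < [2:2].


Minimal non-faces — 9 found among 6 rays, 6 max cones:

  {1,2}:  v_{1} + v_{2} = 0 — sig = [2:]
  {3,4}:  v_{3} + v_{4} = 0 — sig = [2:]
  {0,2}:  v_{0} + v_{2} = v_{5} — sig = [2:1]
  {1,4}:  v_{1} + v_{4} = v_{5} — sig = [2:1]
  {1,5}:  v_{1} + v_{5} = v_{0} — sig = [2:1]
  {2,5}:  v_{2} + v_{5} = v_{4} — sig = [2:1]
  {3,5}:  v_{3} + v_{5} = v_{1} — sig = [2:1]
  {0,3}:  v_{0} + v_{3} = 2·v_{1} — sig = [2:2]
  {0,4}:  v_{0} + v_{4} = 2·v_{5} — sig = [2:2]

Hence PRS(X_Σ) =
    [2:]
    [2:]
    [2:1]
    [2:1]
    [2:1]
    [2:1]
    [2:1]
    [2:2]
    [2:2]


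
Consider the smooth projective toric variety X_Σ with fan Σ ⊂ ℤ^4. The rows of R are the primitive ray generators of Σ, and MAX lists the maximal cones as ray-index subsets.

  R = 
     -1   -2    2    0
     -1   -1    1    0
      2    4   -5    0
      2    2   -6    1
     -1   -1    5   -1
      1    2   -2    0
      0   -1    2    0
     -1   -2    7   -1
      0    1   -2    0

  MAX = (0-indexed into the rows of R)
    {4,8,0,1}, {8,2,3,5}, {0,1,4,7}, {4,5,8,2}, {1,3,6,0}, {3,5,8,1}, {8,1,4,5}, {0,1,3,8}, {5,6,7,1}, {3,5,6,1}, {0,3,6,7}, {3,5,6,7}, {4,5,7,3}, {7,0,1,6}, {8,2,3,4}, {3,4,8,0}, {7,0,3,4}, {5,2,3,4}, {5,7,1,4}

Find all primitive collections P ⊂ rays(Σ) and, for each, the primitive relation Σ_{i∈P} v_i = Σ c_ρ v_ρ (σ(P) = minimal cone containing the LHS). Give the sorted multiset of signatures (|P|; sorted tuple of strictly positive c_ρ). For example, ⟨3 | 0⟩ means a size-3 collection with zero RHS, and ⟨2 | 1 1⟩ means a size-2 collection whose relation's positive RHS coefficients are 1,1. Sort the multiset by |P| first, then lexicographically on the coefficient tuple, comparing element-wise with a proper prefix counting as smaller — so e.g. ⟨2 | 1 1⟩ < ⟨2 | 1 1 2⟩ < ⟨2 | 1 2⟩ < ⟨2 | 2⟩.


The 11 primitive collections of Σ (r=9, n=4):

  P = {0,5}:  v_{0} + v_{5} = 0  ⇒ sig = ⟨2 | 0⟩
  P = {6,8}:  v_{6} + v_{8} = 0  ⇒ sig = ⟨2 | 0⟩
  P = {4,6}:  v_{4} + v_{6} = v_{7}  ⇒ sig = ⟨2 | 1⟩
  P = {7,8}:  v_{7} + v_{8} = v_{4}  ⇒ sig = ⟨2 | 1⟩
  P = {1,2}:  v_{1} + v_{2} = v_{5} + v_{8}  ⇒ sig = ⟨2 | 1 1⟩
  P = {0,2}:  v_{0} + v_{2} = v_{3} + v_{4} + v_{8}  ⇒ sig = ⟨2 | 1 1 1⟩
  P = {2,6}:  v_{2} + v_{6} = v_{3} + v_{4} + v_{5}  ⇒ sig = ⟨2 | 1 1 1⟩
  P = {2,7}:  v_{2} + v_{7} = v_{3} + 2·v_{4} + v_{5}  ⇒ sig = ⟨2 | 1 1 2⟩
  P = {1,3,4}:  v_{1} + v_{3} + v_{4} = 0  ⇒ sig = ⟨3 | 0⟩
  P = {1,3,7}:  v_{1} + v_{3} + v_{7} = v_{6}  ⇒ sig = ⟨3 | 1⟩
  P = {3,4,5,8}:  v_{3} + v_{4} + v_{5} + v_{8} = v_{2}  ⇒ sig = ⟨4 | 1⟩

so the primitive-relation signature multiset is
    ⟨2 | 0⟩
    ⟨2 | 0⟩
    ⟨2 | 1⟩
    ⟨2 | 1⟩
    ⟨2 | 1 1⟩
    ⟨2 | 1 1 1⟩
    ⟨2 | 1 1 1⟩
    ⟨2 | 1 1 2⟩
    ⟨3 | 0⟩
    ⟨3 | 1⟩
    ⟨4 | 1⟩


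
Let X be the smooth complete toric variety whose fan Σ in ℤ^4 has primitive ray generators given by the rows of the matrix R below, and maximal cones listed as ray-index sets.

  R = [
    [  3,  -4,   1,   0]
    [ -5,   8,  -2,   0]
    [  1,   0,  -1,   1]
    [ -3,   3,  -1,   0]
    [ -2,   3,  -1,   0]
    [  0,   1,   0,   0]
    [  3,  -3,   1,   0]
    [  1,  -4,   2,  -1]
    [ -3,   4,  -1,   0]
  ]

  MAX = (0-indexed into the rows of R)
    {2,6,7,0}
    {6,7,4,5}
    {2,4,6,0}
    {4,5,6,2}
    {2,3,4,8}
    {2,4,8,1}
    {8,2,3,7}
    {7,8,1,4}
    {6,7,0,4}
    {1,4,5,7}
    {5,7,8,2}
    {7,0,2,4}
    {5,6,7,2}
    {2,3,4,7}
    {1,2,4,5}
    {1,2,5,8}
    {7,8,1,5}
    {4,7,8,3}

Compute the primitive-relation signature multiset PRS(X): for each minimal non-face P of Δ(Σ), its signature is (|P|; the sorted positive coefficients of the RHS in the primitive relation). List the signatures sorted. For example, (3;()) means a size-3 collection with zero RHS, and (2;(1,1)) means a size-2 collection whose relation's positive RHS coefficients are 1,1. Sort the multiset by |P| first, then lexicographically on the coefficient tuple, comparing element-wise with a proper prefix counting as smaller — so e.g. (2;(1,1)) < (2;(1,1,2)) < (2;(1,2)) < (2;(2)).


The 14 primitive collections of Σ (r=9, n=4):

  P={0,8}:  v_{0} + v_{8} = 0  ⇒ sig = (2;())
  P={3,6}:  v_{3} + v_{6} = 0  ⇒ sig = (2;())
  P={0,5}:  v_{0} + v_{5} = v_{6}  ⇒ sig = (2;(1))
  P={3,5}:  v_{3} + v_{5} = v_{8}  ⇒ sig = (2;(1))
  P={6,8}:  v_{6} + v_{8} = v_{5}  ⇒ sig = (2;(1))
  P={0,1}:  v_{0} + v_{1} = v_{4} + v_{5}  ⇒ sig = (2;(1,1))
  P={0,3}:  v_{0} + v_{3} = v_{2} + v_{4} + v_{7}  ⇒ sig = (2;(1,1,1))
  P={1,3}:  v_{1} + v_{3} = v_{4} + 2·v_{8}  ⇒ sig = (2;(1,2))
  P={1,6}:  v_{1} + v_{6} = v_{4} + 2·v_{5}  ⇒ sig = (2;(1,2))
  P={1,2,7}:  v_{1} + v_{2} + v_{7} = v_{8}  ⇒ sig = (3;(1))
  P={4,5,8}:  v_{4} + v_{5} + v_{8} = v_{1}  ⇒ sig = (3;(1))
  P={2,4,5,7}:  v_{2} + v_{4} + v_{5} + v_{7} = 0  ⇒ sig = (4;())
  P={2,4,6,7}:  v_{2} + v_{4} + v_{6} + v_{7} = v_{0}  ⇒ sig = (4;(1))
  P={2,4,7,8}:  v_{2} + v_{4} + v_{7} + v_{8} = v_{3}  ⇒ sig = (4;(1))

Hence PRS(X_Σ) =
    |P|=2: 9 collections, coeffs (), (), (1), (1), (1), (1,1), (1,1,1), (1,2), (1,2)
    |P|=3: 2 collections, coeffs (1), (1)
    |P|=4: 3 collections, coeffs (), (1), (1)
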